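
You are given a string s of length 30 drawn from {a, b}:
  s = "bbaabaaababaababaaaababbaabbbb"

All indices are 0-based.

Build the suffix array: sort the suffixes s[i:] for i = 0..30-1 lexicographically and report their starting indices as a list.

[16, 5, 17, 2, 11, 6, 18, 24, 14, 3, 9, 12, 7, 19, 21, 25, 29, 15, 4, 1, 10, 23, 13, 8, 20, 28, 0, 22, 27, 26]

rank | idx | suffix
   0 |  16 | aaaababbaabbbb
   1 |   5 | aaababaababaaaababbaabbbb
   2 |  17 | aaababbaabbbb
   3 |   2 | aabaaababaababaaaababbaabbbb
   4 |  11 | aababaaaababbaabbbb
   5 |   6 | aababaababaaaababbaabbbb
   6 |  18 | aababbaabbbb
   7 |  24 | aabbbb
   8 |  14 | abaaaababbaabbbb
   9 |   3 | abaaababaababaaaababbaabbbb
  10 |   9 | abaababaaaababbaabbbb
  11 |  12 | ababaaaababbaabbbb
  12 |   7 | ababaababaaaababbaabbbb
  13 |  19 | ababbaabbbb
  14 |  21 | abbaabbbb
  15 |  25 | abbbb
  16 |  29 | b
  17 |  15 | baaaababbaabbbb
  18 |   4 | baaababaababaaaababbaabbbb
  19 |   1 | baabaaababaababaaaababbaabbbb
  20 |  10 | baababaaaababbaabbbb
  21 |  23 | baabbbb
  22 |  13 | babaaaababbaabbbb
  23 |   8 | babaababaaaababbaabbbb
  24 |  20 | babbaabbbb
  25 |  28 | bb
  26 |   0 | bbaabaaababaababaaaababbaabbbb
  27 |  22 | bbaabbbb
  28 |  27 | bbb
  29 |  26 | bbbb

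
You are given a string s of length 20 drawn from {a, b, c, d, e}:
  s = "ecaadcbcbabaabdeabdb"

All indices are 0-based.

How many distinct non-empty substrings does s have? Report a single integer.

rank | idx | suffix
   0 |  11 | aabdeabdb
   1 |   2 | aadcbcbabaabdeabdb
   2 |   9 | abaabdeabdb
   3 |  16 | abdb
   4 |  12 | abdeabdb
   5 |   3 | adcbcbabaabdeabdb
   6 |  19 | b
   7 |  10 | baabdeabdb
   8 |   8 | babaabdeabdb
   9 |   6 | bcbabaabdeabdb
  10 |  17 | bdb
  11 |  13 | bdeabdb
  12 |   1 | caadcbcbabaabdeabdb
  13 |   7 | cbabaabdeabdb
  14 |   5 | cbcbabaabdeabdb
  15 |  18 | db
  16 |   4 | dcbcbabaabdeabdb
  17 |  14 | deabdb
  18 |  15 | eabdb
  19 |   0 | ecaadcbcbabaabdeabdb

SA = [11, 2, 9, 16, 12, 3, 19, 10, 8, 6, 17, 13, 1, 7, 5, 18, 4, 14, 15, 0]
[i] adj suffixes → lcp
  [1] 11/2 → 2 ('aa')
  [2] 2/9 → 1 ('a')
  [3] 9/16 → 2 ('ab')
  [4] 16/12 → 3 ('abd')
  [5] 12/3 → 1 ('a')
  [6] 3/19 → 0 ('')
  [7] 19/10 → 1 ('b')
  [8] 10/8 → 2 ('ba')
  [9] 8/6 → 1 ('b')
  [10] 6/17 → 1 ('b')
  [11] 17/13 → 2 ('bd')
  [12] 13/1 → 0 ('')
  [13] 1/7 → 1 ('c')
  [14] 7/5 → 2 ('cb')
  [15] 5/18 → 0 ('')
  [16] 18/4 → 1 ('d')
  [17] 4/14 → 1 ('d')
  [18] 14/15 → 0 ('')
  [19] 15/0 → 1 ('e')

n(n+1)/2 = 20·21/2 = 210
Σ LCP = 0 + 2 + 1 + 2 + 3 + 1 + 0 + 1 + 2 + 1 + 1 + 2 + 0 + 1 + 2 + 0 + 1 + 1 + 0 + 1 = 22
distinct = 210 − 22 = 188

188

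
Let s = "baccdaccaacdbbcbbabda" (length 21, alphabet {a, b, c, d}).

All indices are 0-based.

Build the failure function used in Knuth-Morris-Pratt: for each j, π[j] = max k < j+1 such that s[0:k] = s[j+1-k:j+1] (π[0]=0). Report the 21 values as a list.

π[0] = 0
j=1 s[j]='a': π[1]=0 (border '')
j=2 s[j]='c': π[2]=0 (border '')
j=3 s[j]='c': π[3]=0 (border '')
j=4 s[j]='d': π[4]=0 (border '')
j=5 s[j]='a': π[5]=0 (border '')
j=6 s[j]='c': π[6]=0 (border '')
j=7 s[j]='c': π[7]=0 (border '')
j=8 s[j]='a': π[8]=0 (border '')
j=9 s[j]='a': π[9]=0 (border '')
j=10 s[j]='c': π[10]=0 (border '')
j=11 s[j]='d': π[11]=0 (border '')
j=12 s[j]='b': π[12]=1 (border 'b')
j=13 s[j]='b': k: 1→0; π[13]=1 (border 'b')
j=14 s[j]='c': k: 1→0; π[14]=0 (border '')
j=15 s[j]='b': π[15]=1 (border 'b')
j=16 s[j]='b': k: 1→0; π[16]=1 (border 'b')
j=17 s[j]='a': π[17]=2 (border 'ba')
j=18 s[j]='b': k: 2→0; π[18]=1 (border 'b')
j=19 s[j]='d': k: 1→0; π[19]=0 (border '')
j=20 s[j]='a': π[20]=0 (border '')

[0, 0, 0, 0, 0, 0, 0, 0, 0, 0, 0, 0, 1, 1, 0, 1, 1, 2, 1, 0, 0]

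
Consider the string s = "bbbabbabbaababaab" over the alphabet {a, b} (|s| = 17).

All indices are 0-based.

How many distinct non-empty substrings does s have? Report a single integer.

rank | idx | suffix
   0 |  14 | aab
   1 |   9 | aababaab
   2 |  15 | ab
   3 |  12 | abaab
   4 |  10 | ababaab
   5 |   6 | abbaababaab
   6 |   3 | abbabbaababaab
   7 |  16 | b
   8 |  13 | baab
   9 |   8 | baababaab
  10 |  11 | babaab
  11 |   5 | babbaababaab
  12 |   2 | babbabbaababaab
  13 |   7 | bbaababaab
  14 |   4 | bbabbaababaab
  15 |   1 | bbabbabbaababaab
  16 |   0 | bbbabbabbaababaab

SA = [14, 9, 15, 12, 10, 6, 3, 16, 13, 8, 11, 5, 2, 7, 4, 1, 0]
[i] adj suffixes → lcp
  [1] 14/9 → 3 ('aab')
  [2] 9/15 → 1 ('a')
  [3] 15/12 → 2 ('ab')
  [4] 12/10 → 3 ('aba')
  [5] 10/6 → 2 ('ab')
  [6] 6/3 → 4 ('abba')
  [7] 3/16 → 0 ('')
  [8] 16/13 → 1 ('b')
  [9] 13/8 → 4 ('baab')
  [10] 8/11 → 2 ('ba')
  [11] 11/5 → 3 ('bab')
  [12] 5/2 → 5 ('babba')
  [13] 2/7 → 1 ('b')
  [14] 7/4 → 3 ('bba')
  [15] 4/1 → 6 ('bbabba')
  [16] 1/0 → 2 ('bb')

n(n+1)/2 = 17·18/2 = 153
Σ LCP = 0 + 3 + 1 + 2 + 3 + 2 + 4 + 0 + 1 + 4 + 2 + 3 + 5 + 1 + 3 + 6 + 2 = 42
distinct = 153 − 42 = 111

111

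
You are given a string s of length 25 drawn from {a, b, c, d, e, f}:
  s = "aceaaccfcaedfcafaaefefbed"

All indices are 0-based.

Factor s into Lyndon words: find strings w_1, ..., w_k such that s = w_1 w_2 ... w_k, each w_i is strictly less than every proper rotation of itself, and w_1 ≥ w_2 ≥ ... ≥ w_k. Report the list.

["ace", "aaccfcaedfcafaaefefbed"]

emit factor 1: 'ace' (i=0, period=3)
emit factor 2: 'aaccfcaedfcafaaefefbed' (i=3, period=22)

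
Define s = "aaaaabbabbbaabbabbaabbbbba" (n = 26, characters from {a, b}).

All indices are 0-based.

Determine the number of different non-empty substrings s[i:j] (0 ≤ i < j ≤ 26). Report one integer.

rank→(start, suffix):
  0 → (25, 'a')
  1 → (0, 'aaaaabbabbbaabbabbaabbbbba')
  2 → (1, 'aaaabbabbbaabbabbaabbbbba')
  3 → (2, 'aaabbabbbaabbabbaabbbbba')
  4 → (11, 'aabbabbaabbbbba')
  5 → (3, 'aabbabbbaabbabbaabbbbba')
  6 → (18, 'aabbbbba')
  7 → (15, 'abbaabbbbba')
  8 → (12, 'abbabbaabbbbba')
  9 → (4, 'abbabbbaabbabbaabbbbba')
  10 → (7, 'abbbaabbabbaabbbbba')
  11 → (19, 'abbbbba')
  12 → (24, 'ba')
  13 → (10, 'baabbabbaabbbbba')
  14 → (17, 'baabbbbba')
  15 → (14, 'babbaabbbbba')
  16 → (6, 'babbbaabbabbaabbbbba')
  17 → (23, 'bba')
  18 → (9, 'bbaabbabbaabbbbba')
  19 → (16, 'bbaabbbbba')
  20 → (13, 'bbabbaabbbbba')
  21 → (5, 'bbabbbaabbabbaabbbbba')
  22 → (22, 'bbba')
  23 → (8, 'bbbaabbabbaabbbbba')
  24 → (21, 'bbbba')
  25 → (20, 'bbbbba')

SA = [25, 0, 1, 2, 11, 3, 18, 15, 12, 4, 7, 19, 24, 10, 17, 14, 6, 23, 9, 16, 13, 5, 22, 8, 21, 20]
[i] adj suffixes → lcp
  [1] 25/0 → 1 ('a')
  [2] 0/1 → 4 ('aaaa')
  [3] 1/2 → 3 ('aaa')
  [4] 2/11 → 2 ('aa')
  [5] 11/3 → 7 ('aabbabb')
  [6] 3/18 → 4 ('aabb')
  [7] 18/15 → 1 ('a')
  [8] 15/12 → 4 ('abba')
  [9] 12/4 → 6 ('abbabb')
  [10] 4/7 → 3 ('abb')
  [11] 7/19 → 4 ('abbb')
  [12] 19/24 → 0 ('')
  [13] 24/10 → 2 ('ba')
  [14] 10/17 → 5 ('baabb')
  [15] 17/14 → 2 ('ba')
  [16] 14/6 → 4 ('babb')
  [17] 6/23 → 1 ('b')
  [18] 23/9 → 3 ('bba')
  [19] 9/16 → 6 ('bbaabb')
  [20] 16/13 → 3 ('bba')
  [21] 13/5 → 5 ('bbabb')
  [22] 5/22 → 2 ('bb')
  [23] 22/8 → 4 ('bbba')
  [24] 8/21 → 3 ('bbb')
  [25] 21/20 → 4 ('bbbb')

n(n+1)/2 = 26·27/2 = 351
Σ LCP = 0 + 1 + 4 + 3 + 2 + 7 + 4 + 1 + 4 + 6 + 3 + 4 + 0 + 2 + 5 + 2 + 4 + 1 + 3 + 6 + 3 + 5 + 2 + 4 + 3 + 4 = 83
distinct = 351 − 83 = 268

268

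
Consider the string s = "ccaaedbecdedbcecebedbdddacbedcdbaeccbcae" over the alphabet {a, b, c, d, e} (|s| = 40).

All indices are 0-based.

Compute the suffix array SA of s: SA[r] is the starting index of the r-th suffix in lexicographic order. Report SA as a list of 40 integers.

sorted suffixes:
  #0 SA[0]=2  'aaedbecdedbcecebedbdddacbedcdbaeccbcae'
  #1 SA[1]=24  'acbedcdbaeccbcae'
  #2 SA[2]=38  'ae'
  #3 SA[3]=32  'aeccbcae'
  #4 SA[4]=3  'aedbecdedbcecebedbdddacbedcdbaeccbcae'
  #5 SA[5]=31  'baeccbcae'
  #6 SA[6]=36  'bcae'
  #7 SA[7]=12  'bcecebedbdddacbedcdbaeccbcae'
  #8 SA[8]=20  'bdddacbedcdbaeccbcae'
  #9 SA[9]=6  'becdedbcecebedbdddacbedcdbaeccbcae'
  #10 SA[10]=17  'bedbdddacbedcdbaeccbcae'
  #11 SA[11]=26  'bedcdbaeccbcae'
  #12 SA[12]=1  'caaedbecdedbcecebedbdddacbedcdbaeccbcae'
  #13 SA[13]=37  'cae'
  #14 SA[14]=35  'cbcae'
  #15 SA[15]=25  'cbedcdbaeccbcae'
  #16 SA[16]=0  'ccaaedbecdedbcecebedbdddacbedcdbaeccbcae'
  #17 SA[17]=34  'ccbcae'
  #18 SA[18]=29  'cdbaeccbcae'
  #19 SA[19]=8  'cdedbcecebedbdddacbedcdbaeccbcae'
  #20 SA[20]=15  'cebedbdddacbedcdbaeccbcae'
  #21 SA[21]=13  'cecebedbdddacbedcdbaeccbcae'
  #22 SA[22]=23  'dacbedcdbaeccbcae'
  #23 SA[23]=30  'dbaeccbcae'
  #24 SA[24]=11  'dbcecebedbdddacbedcdbaeccbcae'
  #25 SA[25]=19  'dbdddacbedcdbaeccbcae'
  #26 SA[26]=5  'dbecdedbcecebedbdddacbedcdbaeccbcae'
  #27 SA[27]=28  'dcdbaeccbcae'
  #28 SA[28]=22  'ddacbedcdbaeccbcae'
  #29 SA[29]=21  'dddacbedcdbaeccbcae'
  #30 SA[30]=9  'dedbcecebedbdddacbedcdbaeccbcae'
  #31 SA[31]=39  'e'
  #32 SA[32]=16  'ebedbdddacbedcdbaeccbcae'
  #33 SA[33]=33  'eccbcae'
  #34 SA[34]=7  'ecdedbcecebedbdddacbedcdbaeccbcae'
  #35 SA[35]=14  'ecebedbdddacbedcdbaeccbcae'
  #36 SA[36]=10  'edbcecebedbdddacbedcdbaeccbcae'
  #37 SA[37]=18  'edbdddacbedcdbaeccbcae'
  #38 SA[38]=4  'edbecdedbcecebedbdddacbedcdbaeccbcae'
  #39 SA[39]=27  'edcdbaeccbcae'

[2, 24, 38, 32, 3, 31, 36, 12, 20, 6, 17, 26, 1, 37, 35, 25, 0, 34, 29, 8, 15, 13, 23, 30, 11, 19, 5, 28, 22, 21, 9, 39, 16, 33, 7, 14, 10, 18, 4, 27]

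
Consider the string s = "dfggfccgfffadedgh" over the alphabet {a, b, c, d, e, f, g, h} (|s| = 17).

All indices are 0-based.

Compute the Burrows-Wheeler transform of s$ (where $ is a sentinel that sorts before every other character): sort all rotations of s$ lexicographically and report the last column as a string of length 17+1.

rank  rotation            last
    0  $dfggfccgfffadedgh  h
    1  adedgh$dfggfccgfff  f
    2  ccgfffadedgh$dfggf  f
    3  cgfffadedgh$dfggfc  c
    4  dedgh$dfggfccgfffa  a
    5  dfggfccgfffadedgh$  $
    6  dgh$dfggfccgfffade  e
    7  edgh$dfggfccgfffad  d
    8  fadedgh$dfggfccgff  f
    9  fccgfffadedgh$dfgg  g
   10  ffadedgh$dfggfccgf  f
   11  fffadedgh$dfggfccg  g
   12  fggfccgfffadedgh$d  d
   13  gfccgfffadedgh$dfg  g
   14  gfffadedgh$dfggfcc  c
   15  ggfccgfffadedgh$df  f
   16  gh$dfggfccgfffaded  d
   17  h$dfggfccgfffadedg  g

hffca$edfgfgdgcfdg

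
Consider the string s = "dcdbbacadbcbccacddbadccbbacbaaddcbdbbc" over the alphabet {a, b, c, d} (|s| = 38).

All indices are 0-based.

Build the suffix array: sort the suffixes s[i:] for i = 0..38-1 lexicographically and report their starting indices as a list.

[28, 5, 25, 14, 7, 19, 29, 27, 4, 24, 18, 3, 23, 35, 36, 9, 11, 33, 37, 13, 6, 26, 22, 10, 32, 12, 21, 1, 15, 17, 2, 34, 8, 31, 20, 0, 16, 30]

sorted suffixes:
  #0 SA[0]=28  'aaddcbdbbc'
  #1 SA[1]=5  'acadbcbccacddbadccbbacbaaddcbdbbc'
  #2 SA[2]=25  'acbaaddcbdbbc'
  #3 SA[3]=14  'acddbadccbbacbaaddcbdbbc'
  #4 SA[4]=7  'adbcbccacddbadccbbacbaaddcbdbbc'
  #5 SA[5]=19  'adccbbacbaaddcbdbbc'
  #6 SA[6]=29  'addcbdbbc'
  #7 SA[7]=27  'baaddcbdbbc'
  #8 SA[8]=4  'bacadbcbccacddbadccbbacbaaddcbdbbc'
  #9 SA[9]=24  'bacbaaddcbdbbc'
  #10 SA[10]=18  'badccbbacbaaddcbdbbc'
  #11 SA[11]=3  'bbacadbcbccacddbadccbbacbaaddcbdbbc'
  #12 SA[12]=23  'bbacbaaddcbdbbc'
  #13 SA[13]=35  'bbc'
  #14 SA[14]=36  'bc'
  #15 SA[15]=9  'bcbccacddbadccbbacbaaddcbdbbc'
  #16 SA[16]=11  'bccacddbadccbbacbaaddcbdbbc'
  #17 SA[17]=33  'bdbbc'
  #18 SA[18]=37  'c'
  #19 SA[19]=13  'cacddbadccbbacbaaddcbdbbc'
  #20 SA[20]=6  'cadbcbccacddbadccbbacbaaddcbdbbc'
  #21 SA[21]=26  'cbaaddcbdbbc'
  #22 SA[22]=22  'cbbacbaaddcbdbbc'
  #23 SA[23]=10  'cbccacddbadccbbacbaaddcbdbbc'
  #24 SA[24]=32  'cbdbbc'
  #25 SA[25]=12  'ccacddbadccbbacbaaddcbdbbc'
  #26 SA[26]=21  'ccbbacbaaddcbdbbc'
  #27 SA[27]=1  'cdbbacadbcbccacddbadccbbacbaaddcbdbbc'
  #28 SA[28]=15  'cddbadccbbacbaaddcbdbbc'
  #29 SA[29]=17  'dbadccbbacbaaddcbdbbc'
  #30 SA[30]=2  'dbbacadbcbccacddbadccbbacbaaddcbdbbc'
  #31 SA[31]=34  'dbbc'
  #32 SA[32]=8  'dbcbccacddbadccbbacbaaddcbdbbc'
  #33 SA[33]=31  'dcbdbbc'
  #34 SA[34]=20  'dccbbacbaaddcbdbbc'
  #35 SA[35]=0  'dcdbbacadbcbccacddbadccbbacbaaddcbdbbc'
  #36 SA[36]=16  'ddbadccbbacbaaddcbdbbc'
  #37 SA[37]=30  'ddcbdbbc'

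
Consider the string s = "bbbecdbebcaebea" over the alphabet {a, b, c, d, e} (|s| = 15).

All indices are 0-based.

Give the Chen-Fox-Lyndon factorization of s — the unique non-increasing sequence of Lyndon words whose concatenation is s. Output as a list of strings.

["bbbecdbebc", "aebe", "a"]

emit factor 1: 'bbbecdbebc' (i=0, period=10)
emit factor 2: 'aebe' (i=10, period=4)
emit factor 3: 'a' (i=14, period=1)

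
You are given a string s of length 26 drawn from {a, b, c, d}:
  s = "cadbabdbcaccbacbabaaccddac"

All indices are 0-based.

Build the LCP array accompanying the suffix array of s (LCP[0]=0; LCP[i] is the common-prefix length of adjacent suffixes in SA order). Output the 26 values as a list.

rank | idx | suffix
   0 |  18 | aaccddac
   1 |  16 | abaaccddac
   2 |   4 | abdbcaccbacbabaaccddac
   3 |  24 | ac
   4 |  13 | acbabaaccddac
   5 |   9 | accbacbabaaccddac
   6 |  19 | accddac
   7 |   1 | adbabdbcaccbacbabaaccddac
   8 |  17 | baaccddac
   9 |  15 | babaaccddac
  10 |   3 | babdbcaccbacbabaaccddac
  11 |  12 | bacbabaaccddac
  12 |   7 | bcaccbacbabaaccddac
  13 |   5 | bdbcaccbacbabaaccddac
  14 |  25 | c
  15 |   8 | caccbacbabaaccddac
  16 |   0 | cadbabdbcaccbacbabaaccddac
  17 |  14 | cbabaaccddac
  18 |  11 | cbacbabaaccddac
  19 |  10 | ccbacbabaaccddac
  20 |  20 | ccddac
  21 |  21 | cddac
  22 |  23 | dac
  23 |   2 | dbabdbcaccbacbabaaccddac
  24 |   6 | dbcaccbacbabaaccddac
  25 |  22 | ddac

SA = [18, 16, 4, 24, 13, 9, 19, 1, 17, 15, 3, 12, 7, 5, 25, 8, 0, 14, 11, 10, 20, 21, 23, 2, 6, 22]
i: (SA[i-1],SA[i]) lcp shared
  1: (18,16) 1 'a'
  2: (16,4) 2 'ab'
  3: (4,24) 1 'a'
  4: (24,13) 2 'ac'
  5: (13,9) 2 'ac'
  6: (9,19) 3 'acc'
  7: (19,1) 1 'a'
  8: (1,17) 0 ''
  9: (17,15) 2 'ba'
  10: (15,3) 3 'bab'
  11: (3,12) 2 'ba'
  12: (12,7) 1 'b'
  13: (7,5) 1 'b'
  14: (5,25) 0 ''
  15: (25,8) 1 'c'
  16: (8,0) 2 'ca'
  17: (0,14) 1 'c'
  18: (14,11) 3 'cba'
  19: (11,10) 1 'c'
  20: (10,20) 2 'cc'
  21: (20,21) 1 'c'
  22: (21,23) 0 ''
  23: (23,2) 1 'd'
  24: (2,6) 2 'db'
  25: (6,22) 1 'd'

[0, 1, 2, 1, 2, 2, 3, 1, 0, 2, 3, 2, 1, 1, 0, 1, 2, 1, 3, 1, 2, 1, 0, 1, 2, 1]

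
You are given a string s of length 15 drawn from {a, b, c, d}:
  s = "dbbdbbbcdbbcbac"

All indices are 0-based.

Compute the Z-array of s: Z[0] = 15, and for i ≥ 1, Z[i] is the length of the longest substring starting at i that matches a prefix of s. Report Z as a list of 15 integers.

[15, 0, 0, 3, 0, 0, 0, 0, 3, 0, 0, 0, 0, 0, 0]

Z[0]=15
i=1: i≥r, start 0; Z[1]=0
i=2: i≥r, start 0; Z[2]=0
i=3: i≥r, start 0; Z[3]=3 scan→box=[3,6)
i=4: min(r-i=2, Z[1]=0)=0; Z[4]=0
i=5: min(r-i=1, Z[2]=0)=0; Z[5]=0
i=6: i≥r, start 0; Z[6]=0
i=7: i≥r, start 0; Z[7]=0
i=8: i≥r, start 0; Z[8]=3 scan→box=[8,11)
i=9: min(r-i=2, Z[1]=0)=0; Z[9]=0
i=10: min(r-i=1, Z[2]=0)=0; Z[10]=0
i=11: i≥r, start 0; Z[11]=0
i=12: i≥r, start 0; Z[12]=0
i=13: i≥r, start 0; Z[13]=0
i=14: i≥r, start 0; Z[14]=0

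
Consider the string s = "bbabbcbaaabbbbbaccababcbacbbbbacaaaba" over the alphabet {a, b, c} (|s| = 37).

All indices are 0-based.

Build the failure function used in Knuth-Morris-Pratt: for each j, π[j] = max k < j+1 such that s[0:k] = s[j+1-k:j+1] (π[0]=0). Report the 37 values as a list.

[0, 1, 0, 1, 2, 0, 1, 0, 0, 0, 1, 2, 2, 2, 2, 3, 0, 0, 0, 1, 0, 1, 0, 1, 0, 0, 1, 2, 2, 2, 3, 0, 0, 0, 0, 1, 0]

π[0] = 0
j=1 s[j]='b': π[1]=1 (border 'b')
j=2 s[j]='a': k: 1→0; π[2]=0 (border '')
j=3 s[j]='b': π[3]=1 (border 'b')
j=4 s[j]='b': π[4]=2 (border 'bb')
j=5 s[j]='c': k: 2→1→0; π[5]=0 (border '')
j=6 s[j]='b': π[6]=1 (border 'b')
j=7 s[j]='a': k: 1→0; π[7]=0 (border '')
j=8 s[j]='a': π[8]=0 (border '')
j=9 s[j]='a': π[9]=0 (border '')
j=10 s[j]='b': π[10]=1 (border 'b')
j=11 s[j]='b': π[11]=2 (border 'bb')
j=12 s[j]='b': k: 2→1; π[12]=2 (border 'bb')
j=13 s[j]='b': k: 2→1; π[13]=2 (border 'bb')
j=14 s[j]='b': k: 2→1; π[14]=2 (border 'bb')
j=15 s[j]='a': π[15]=3 (border 'bba')
j=16 s[j]='c': k: 3→0; π[16]=0 (border '')
j=17 s[j]='c': π[17]=0 (border '')
j=18 s[j]='a': π[18]=0 (border '')
j=19 s[j]='b': π[19]=1 (border 'b')
j=20 s[j]='a': k: 1→0; π[20]=0 (border '')
j=21 s[j]='b': π[21]=1 (border 'b')
j=22 s[j]='c': k: 1→0; π[22]=0 (border '')
j=23 s[j]='b': π[23]=1 (border 'b')
j=24 s[j]='a': k: 1→0; π[24]=0 (border '')
j=25 s[j]='c': π[25]=0 (border '')
j=26 s[j]='b': π[26]=1 (border 'b')
j=27 s[j]='b': π[27]=2 (border 'bb')
j=28 s[j]='b': k: 2→1; π[28]=2 (border 'bb')
j=29 s[j]='b': k: 2→1; π[29]=2 (border 'bb')
j=30 s[j]='a': π[30]=3 (border 'bba')
j=31 s[j]='c': k: 3→0; π[31]=0 (border '')
j=32 s[j]='a': π[32]=0 (border '')
j=33 s[j]='a': π[33]=0 (border '')
j=34 s[j]='a': π[34]=0 (border '')
j=35 s[j]='b': π[35]=1 (border 'b')
j=36 s[j]='a': k: 1→0; π[36]=0 (border '')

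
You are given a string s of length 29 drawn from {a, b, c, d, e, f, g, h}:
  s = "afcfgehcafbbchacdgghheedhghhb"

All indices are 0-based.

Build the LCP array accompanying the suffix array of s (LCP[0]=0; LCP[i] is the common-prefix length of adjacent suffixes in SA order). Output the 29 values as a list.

sorted suffixes:
  #0 SA[0]=14  'acdgghheedhghhb'
  #1 SA[1]=8  'afbbchacdgghheedhghhb'
  #2 SA[2]=0  'afcfgehcafbbchacdgghheedhghhb'
  #3 SA[3]=28  'b'
  #4 SA[4]=10  'bbchacdgghheedhghhb'
  #5 SA[5]=11  'bchacdgghheedhghhb'
  #6 SA[6]=7  'cafbbchacdgghheedhghhb'
  #7 SA[7]=15  'cdgghheedhghhb'
  #8 SA[8]=2  'cfgehcafbbchacdgghheedhghhb'
  #9 SA[9]=12  'chacdgghheedhghhb'
  #10 SA[10]=16  'dgghheedhghhb'
  #11 SA[11]=23  'dhghhb'
  #12 SA[12]=22  'edhghhb'
  #13 SA[13]=21  'eedhghhb'
  #14 SA[14]=5  'ehcafbbchacdgghheedhghhb'
  #15 SA[15]=9  'fbbchacdgghheedhghhb'
  #16 SA[16]=1  'fcfgehcafbbchacdgghheedhghhb'
  #17 SA[17]=3  'fgehcafbbchacdgghheedhghhb'
  #18 SA[18]=4  'gehcafbbchacdgghheedhghhb'
  #19 SA[19]=17  'gghheedhghhb'
  #20 SA[20]=25  'ghhb'
  #21 SA[21]=18  'ghheedhghhb'
  #22 SA[22]=13  'hacdgghheedhghhb'
  #23 SA[23]=27  'hb'
  #24 SA[24]=6  'hcafbbchacdgghheedhghhb'
  #25 SA[25]=20  'heedhghhb'
  #26 SA[26]=24  'hghhb'
  #27 SA[27]=26  'hhb'
  #28 SA[28]=19  'hheedhghhb'

SA = [14, 8, 0, 28, 10, 11, 7, 15, 2, 12, 16, 23, 22, 21, 5, 9, 1, 3, 4, 17, 25, 18, 13, 27, 6, 20, 24, 26, 19]
[i] adj suffixes → lcp
  [1] 14/8 → 1 ('a')
  [2] 8/0 → 2 ('af')
  [3] 0/28 → 0 ('')
  [4] 28/10 → 1 ('b')
  [5] 10/11 → 1 ('b')
  [6] 11/7 → 0 ('')
  [7] 7/15 → 1 ('c')
  [8] 15/2 → 1 ('c')
  [9] 2/12 → 1 ('c')
  [10] 12/16 → 0 ('')
  [11] 16/23 → 1 ('d')
  [12] 23/22 → 0 ('')
  [13] 22/21 → 1 ('e')
  [14] 21/5 → 1 ('e')
  [15] 5/9 → 0 ('')
  [16] 9/1 → 1 ('f')
  [17] 1/3 → 1 ('f')
  [18] 3/4 → 0 ('')
  [19] 4/17 → 1 ('g')
  [20] 17/25 → 1 ('g')
  [21] 25/18 → 3 ('ghh')
  [22] 18/13 → 0 ('')
  [23] 13/27 → 1 ('h')
  [24] 27/6 → 1 ('h')
  [25] 6/20 → 1 ('h')
  [26] 20/24 → 1 ('h')
  [27] 24/26 → 1 ('h')
  [28] 26/19 → 2 ('hh')

[0, 1, 2, 0, 1, 1, 0, 1, 1, 1, 0, 1, 0, 1, 1, 0, 1, 1, 0, 1, 1, 3, 0, 1, 1, 1, 1, 1, 2]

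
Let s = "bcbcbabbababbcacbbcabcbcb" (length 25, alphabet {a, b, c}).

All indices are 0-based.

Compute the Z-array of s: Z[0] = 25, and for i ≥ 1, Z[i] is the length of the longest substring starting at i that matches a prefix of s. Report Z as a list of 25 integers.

[25, 0, 3, 0, 1, 0, 1, 1, 0, 1, 0, 1, 2, 0, 0, 0, 1, 2, 0, 0, 5, 0, 3, 0, 1]

Z[0]=25
i=1: i≥r, start 0; Z[1]=0
i=2: i≥r, start 0; Z[2]=3 extend→box=[2,5)
i=3: min(r-i=2, Z[1]=0)=0; Z[3]=0
i=4: min(r-i=1, Z[2]=3)=1; Z[4]=1
i=5: i≥r, start 0; Z[5]=0
i=6: i≥r, start 0; Z[6]=1 extend→box=[6,7)
i=7: i≥r, start 0; Z[7]=1 extend→box=[7,8)
i=8: i≥r, start 0; Z[8]=0
i=9: i≥r, start 0; Z[9]=1 extend→box=[9,10)
i=10: i≥r, start 0; Z[10]=0
i=11: i≥r, start 0; Z[11]=1 extend→box=[11,12)
i=12: i≥r, start 0; Z[12]=2 extend→box=[12,14)
i=13: min(r-i=1, Z[1]=0)=0; Z[13]=0
i=14: i≥r, start 0; Z[14]=0
i=15: i≥r, start 0; Z[15]=0
i=16: i≥r, start 0; Z[16]=1 extend→box=[16,17)
i=17: i≥r, start 0; Z[17]=2 extend→box=[17,19)
i=18: min(r-i=1, Z[1]=0)=0; Z[18]=0
i=19: i≥r, start 0; Z[19]=0
i=20: i≥r, start 0; Z[20]=5 extend→box=[20,25)
i=21: min(r-i=4, Z[1]=0)=0; Z[21]=0
i=22: min(r-i=3, Z[2]=3)=3; Z[22]=3
i=23: min(r-i=2, Z[3]=0)=0; Z[23]=0
i=24: min(r-i=1, Z[4]=1)=1; Z[24]=1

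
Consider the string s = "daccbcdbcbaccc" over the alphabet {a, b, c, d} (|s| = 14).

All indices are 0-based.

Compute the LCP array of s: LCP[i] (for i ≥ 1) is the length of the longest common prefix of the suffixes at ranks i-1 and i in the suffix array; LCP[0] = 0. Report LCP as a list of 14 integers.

[0, 3, 0, 1, 2, 0, 1, 2, 1, 2, 2, 1, 0, 1]

sorted suffixes:
  #0 SA[0]=1  'accbcdbcbaccc'
  #1 SA[1]=10  'accc'
  #2 SA[2]=9  'baccc'
  #3 SA[3]=7  'bcbaccc'
  #4 SA[4]=4  'bcdbcbaccc'
  #5 SA[5]=13  'c'
  #6 SA[6]=8  'cbaccc'
  #7 SA[7]=3  'cbcdbcbaccc'
  #8 SA[8]=12  'cc'
  #9 SA[9]=2  'ccbcdbcbaccc'
  #10 SA[10]=11  'ccc'
  #11 SA[11]=5  'cdbcbaccc'
  #12 SA[12]=0  'daccbcdbcbaccc'
  #13 SA[13]=6  'dbcbaccc'

SA = [1, 10, 9, 7, 4, 13, 8, 3, 12, 2, 11, 5, 0, 6]
rank  pair      lcp
   1  s[1:],s[10:]  3  'acc'
   2  s[10:],s[9:]  0  ''
   3  s[9:],s[7:]  1  'b'
   4  s[7:],s[4:]  2  'bc'
   5  s[4:],s[13:]  0  ''
   6  s[13:],s[8:]  1  'c'
   7  s[8:],s[3:]  2  'cb'
   8  s[3:],s[12:]  1  'c'
   9  s[12:],s[2:]  2  'cc'
  10  s[2:],s[11:]  2  'cc'
  11  s[11:],s[5:]  1  'c'
  12  s[5:],s[0:]  0  ''
  13  s[0:],s[6:]  1  'd'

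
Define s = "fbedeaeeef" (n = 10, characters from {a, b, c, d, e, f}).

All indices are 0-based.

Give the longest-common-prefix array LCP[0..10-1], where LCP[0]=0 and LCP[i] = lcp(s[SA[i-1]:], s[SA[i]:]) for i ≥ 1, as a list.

[0, 0, 0, 0, 1, 1, 2, 1, 0, 1]

rank | idx | suffix
   0 |   5 | aeeef
   1 |   1 | bedeaeeef
   2 |   3 | deaeeef
   3 |   4 | eaeeef
   4 |   2 | edeaeeef
   5 |   6 | eeef
   6 |   7 | eef
   7 |   8 | ef
   8 |   9 | f
   9 |   0 | fbedeaeeef

SA = [5, 1, 3, 4, 2, 6, 7, 8, 9, 0]
i: (SA[i-1],SA[i]) lcp shared
  1: (5,1) 0 ''
  2: (1,3) 0 ''
  3: (3,4) 0 ''
  4: (4,2) 1 'e'
  5: (2,6) 1 'e'
  6: (6,7) 2 'ee'
  7: (7,8) 1 'e'
  8: (8,9) 0 ''
  9: (9,0) 1 'f'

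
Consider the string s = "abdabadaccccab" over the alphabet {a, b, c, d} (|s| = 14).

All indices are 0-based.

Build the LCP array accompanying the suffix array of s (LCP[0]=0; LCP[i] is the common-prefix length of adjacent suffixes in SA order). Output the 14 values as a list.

rank | idx | suffix
   0 |  12 | ab
   1 |   3 | abadaccccab
   2 |   0 | abdabadaccccab
   3 |   7 | accccab
   4 |   5 | adaccccab
   5 |  13 | b
   6 |   4 | badaccccab
   7 |   1 | bdabadaccccab
   8 |  11 | cab
   9 |  10 | ccab
  10 |   9 | cccab
  11 |   8 | ccccab
  12 |   2 | dabadaccccab
  13 |   6 | daccccab

SA = [12, 3, 0, 7, 5, 13, 4, 1, 11, 10, 9, 8, 2, 6]
rank  pair      lcp
   1  s[12:],s[3:]  2  'ab'
   2  s[3:],s[0:]  2  'ab'
   3  s[0:],s[7:]  1  'a'
   4  s[7:],s[5:]  1  'a'
   5  s[5:],s[13:]  0  ''
   6  s[13:],s[4:]  1  'b'
   7  s[4:],s[1:]  1  'b'
   8  s[1:],s[11:]  0  ''
   9  s[11:],s[10:]  1  'c'
  10  s[10:],s[9:]  2  'cc'
  11  s[9:],s[8:]  3  'ccc'
  12  s[8:],s[2:]  0  ''
  13  s[2:],s[6:]  2  'da'

[0, 2, 2, 1, 1, 0, 1, 1, 0, 1, 2, 3, 0, 2]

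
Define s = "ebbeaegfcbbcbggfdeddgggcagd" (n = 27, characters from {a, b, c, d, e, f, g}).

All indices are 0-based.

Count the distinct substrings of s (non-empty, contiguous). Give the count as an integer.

rank | idx | suffix
   0 |   4 | aegfcbbcbggfdeddgggcagd
   1 |  24 | agd
   2 |   9 | bbcbggfdeddgggcagd
   3 |   1 | bbeaegfcbbcbggfdeddgggcagd
   4 |  10 | bcbggfdeddgggcagd
   5 |   2 | beaegfcbbcbggfdeddgggcagd
   6 |  12 | bggfdeddgggcagd
   7 |  23 | cagd
   8 |   8 | cbbcbggfdeddgggcagd
   9 |  11 | cbggfdeddgggcagd
  10 |  26 | d
  11 |  18 | ddgggcagd
  12 |  16 | deddgggcagd
  13 |  19 | dgggcagd
  14 |   3 | eaegfcbbcbggfdeddgggcagd
  15 |   0 | ebbeaegfcbbcbggfdeddgggcagd
  16 |  17 | eddgggcagd
  17 |   5 | egfcbbcbggfdeddgggcagd
  18 |   7 | fcbbcbggfdeddgggcagd
  19 |  15 | fdeddgggcagd
  20 |  22 | gcagd
  21 |  25 | gd
  22 |   6 | gfcbbcbggfdeddgggcagd
  23 |  14 | gfdeddgggcagd
  24 |  21 | ggcagd
  25 |  13 | ggfdeddgggcagd
  26 |  20 | gggcagd

SA = [4, 24, 9, 1, 10, 2, 12, 23, 8, 11, 26, 18, 16, 19, 3, 0, 17, 5, 7, 15, 22, 25, 6, 14, 21, 13, 20]
i: (SA[i-1],SA[i]) lcp shared
  1: (4,24) 1 'a'
  2: (24,9) 0 ''
  3: (9,1) 2 'bb'
  4: (1,10) 1 'b'
  5: (10,2) 1 'b'
  6: (2,12) 1 'b'
  7: (12,23) 0 ''
  8: (23,8) 1 'c'
  9: (8,11) 2 'cb'
  10: (11,26) 0 ''
  11: (26,18) 1 'd'
  12: (18,16) 1 'd'
  13: (16,19) 1 'd'
  14: (19,3) 0 ''
  15: (3,0) 1 'e'
  16: (0,17) 1 'e'
  17: (17,5) 1 'e'
  18: (5,7) 0 ''
  19: (7,15) 1 'f'
  20: (15,22) 0 ''
  21: (22,25) 1 'g'
  22: (25,6) 1 'g'
  23: (6,14) 2 'gf'
  24: (14,21) 1 'g'
  25: (21,13) 2 'gg'
  26: (13,20) 2 'gg'

n(n+1)/2 = 27·28/2 = 378
Σ LCP = 0 + 1 + 0 + 2 + 1 + 1 + 1 + 0 + 1 + 2 + 0 + 1 + 1 + 1 + 0 + 1 + 1 + 1 + 0 + 1 + 0 + 1 + 1 + 2 + 1 + 2 + 2 = 25
distinct = 378 − 25 = 353

353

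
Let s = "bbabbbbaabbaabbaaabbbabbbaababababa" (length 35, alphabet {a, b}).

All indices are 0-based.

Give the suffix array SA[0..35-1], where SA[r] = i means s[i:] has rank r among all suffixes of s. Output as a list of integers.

rank→(start, suffix):
  0 → (34, 'a')
  1 → (15, 'aaabbbabbbaababababa')
  2 → (25, 'aababababa')
  3 → (11, 'aabbaaabbbabbbaababababa')
  4 → (7, 'aabbaabbaaabbbabbbaababababa')
  5 → (16, 'aabbbabbbaababababa')
  6 → (32, 'aba')
  7 → (30, 'ababa')
  8 → (28, 'abababa')
  9 → (26, 'ababababa')
  10 → (12, 'abbaaabbbabbbaababababa')
  11 → (8, 'abbaabbaaabbbabbbaababababa')
  12 → (21, 'abbbaababababa')
  13 → (17, 'abbbabbbaababababa')
  14 → (2, 'abbbbaabbaabbaaabbbabbbaababababa')
  15 → (33, 'ba')
  16 → (14, 'baaabbbabbbaababababa')
  17 → (24, 'baababababa')
  18 → (10, 'baabbaaabbbabbbaababababa')
  19 → (6, 'baabbaabbaaabbbabbbaababababa')
  20 → (31, 'baba')
  21 → (29, 'bababa')
  22 → (27, 'babababa')
  23 → (20, 'babbbaababababa')
  24 → (1, 'babbbbaabbaabbaaabbbabbbaababababa')
  25 → (13, 'bbaaabbbabbbaababababa')
  26 → (23, 'bbaababababa')
  27 → (9, 'bbaabbaaabbbabbbaababababa')
  28 → (5, 'bbaabbaabbaaabbbabbbaababababa')
  29 → (19, 'bbabbbaababababa')
  30 → (0, 'bbabbbbaabbaabbaaabbbabbbaababababa')
  31 → (22, 'bbbaababababa')
  32 → (4, 'bbbaabbaabbaaabbbabbbaababababa')
  33 → (18, 'bbbabbbaababababa')
  34 → (3, 'bbbbaabbaabbaaabbbabbbaababababa')

[34, 15, 25, 11, 7, 16, 32, 30, 28, 26, 12, 8, 21, 17, 2, 33, 14, 24, 10, 6, 31, 29, 27, 20, 1, 13, 23, 9, 5, 19, 0, 22, 4, 18, 3]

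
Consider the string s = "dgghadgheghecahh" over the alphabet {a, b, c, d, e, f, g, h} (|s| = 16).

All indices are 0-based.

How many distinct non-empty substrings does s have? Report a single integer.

rank→(start, suffix):
  0 → (4, 'adgheghecahh')
  1 → (13, 'ahh')
  2 → (12, 'cahh')
  3 → (0, 'dgghadgheghecahh')
  4 → (5, 'dgheghecahh')
  5 → (11, 'ecahh')
  6 → (8, 'eghecahh')
  7 → (1, 'gghadgheghecahh')
  8 → (2, 'ghadgheghecahh')
  9 → (9, 'ghecahh')
  10 → (6, 'gheghecahh')
  11 → (15, 'h')
  12 → (3, 'hadgheghecahh')
  13 → (10, 'hecahh')
  14 → (7, 'heghecahh')
  15 → (14, 'hh')

SA = [4, 13, 12, 0, 5, 11, 8, 1, 2, 9, 6, 15, 3, 10, 7, 14]
i: (SA[i-1],SA[i]) lcp shared
  1: (4,13) 1 'a'
  2: (13,12) 0 ''
  3: (12,0) 0 ''
  4: (0,5) 2 'dg'
  5: (5,11) 0 ''
  6: (11,8) 1 'e'
  7: (8,1) 0 ''
  8: (1,2) 1 'g'
  9: (2,9) 2 'gh'
  10: (9,6) 3 'ghe'
  11: (6,15) 0 ''
  12: (15,3) 1 'h'
  13: (3,10) 1 'h'
  14: (10,7) 2 'he'
  15: (7,14) 1 'h'

n(n+1)/2 = 16·17/2 = 136
Σ LCP = 0 + 1 + 0 + 0 + 2 + 0 + 1 + 0 + 1 + 2 + 3 + 0 + 1 + 1 + 2 + 1 = 15
distinct = 136 − 15 = 121

121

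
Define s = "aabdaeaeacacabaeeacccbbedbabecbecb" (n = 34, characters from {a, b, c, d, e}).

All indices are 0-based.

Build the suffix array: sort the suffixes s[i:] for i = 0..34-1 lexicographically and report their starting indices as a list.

[0, 12, 1, 26, 10, 8, 17, 6, 4, 14, 33, 25, 13, 21, 2, 30, 27, 22, 11, 9, 32, 20, 29, 19, 18, 3, 24, 7, 16, 5, 31, 28, 23, 15]

sorted suffixes:
  #0 SA[0]=0  'aabdaeaeacacabaeeacccbbedbabecbecb'
  #1 SA[1]=12  'abaeeacccbbedbabecbecb'
  #2 SA[2]=1  'abdaeaeacacabaeeacccbbedbabecbecb'
  #3 SA[3]=26  'abecbecb'
  #4 SA[4]=10  'acabaeeacccbbedbabecbecb'
  #5 SA[5]=8  'acacabaeeacccbbedbabecbecb'
  #6 SA[6]=17  'acccbbedbabecbecb'
  #7 SA[7]=6  'aeacacabaeeacccbbedbabecbecb'
  #8 SA[8]=4  'aeaeacacabaeeacccbbedbabecbecb'
  #9 SA[9]=14  'aeeacccbbedbabecbecb'
  #10 SA[10]=33  'b'
  #11 SA[11]=25  'babecbecb'
  #12 SA[12]=13  'baeeacccbbedbabecbecb'
  #13 SA[13]=21  'bbedbabecbecb'
  #14 SA[14]=2  'bdaeaeacacabaeeacccbbedbabecbecb'
  #15 SA[15]=30  'becb'
  #16 SA[16]=27  'becbecb'
  #17 SA[17]=22  'bedbabecbecb'
  #18 SA[18]=11  'cabaeeacccbbedbabecbecb'
  #19 SA[19]=9  'cacabaeeacccbbedbabecbecb'
  #20 SA[20]=32  'cb'
  #21 SA[21]=20  'cbbedbabecbecb'
  #22 SA[22]=29  'cbecb'
  #23 SA[23]=19  'ccbbedbabecbecb'
  #24 SA[24]=18  'cccbbedbabecbecb'
  #25 SA[25]=3  'daeaeacacabaeeacccbbedbabecbecb'
  #26 SA[26]=24  'dbabecbecb'
  #27 SA[27]=7  'eacacabaeeacccbbedbabecbecb'
  #28 SA[28]=16  'eacccbbedbabecbecb'
  #29 SA[29]=5  'eaeacacabaeeacccbbedbabecbecb'
  #30 SA[30]=31  'ecb'
  #31 SA[31]=28  'ecbecb'
  #32 SA[32]=23  'edbabecbecb'
  #33 SA[33]=15  'eeacccbbedbabecbecb'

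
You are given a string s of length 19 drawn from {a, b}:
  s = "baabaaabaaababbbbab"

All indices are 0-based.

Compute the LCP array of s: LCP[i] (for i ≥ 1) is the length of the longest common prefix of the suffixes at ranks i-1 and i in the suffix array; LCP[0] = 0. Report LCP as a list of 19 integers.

[0, 5, 2, 8, 4, 1, 2, 7, 3, 2, 0, 1, 6, 3, 2, 3, 1, 2, 3]

rank→(start, suffix):
  0 → (4, 'aaabaaababbbbab')
  1 → (8, 'aaababbbbab')
  2 → (1, 'aabaaabaaababbbbab')
  3 → (5, 'aabaaababbbbab')
  4 → (9, 'aababbbbab')
  5 → (17, 'ab')
  6 → (2, 'abaaabaaababbbbab')
  7 → (6, 'abaaababbbbab')
  8 → (10, 'ababbbbab')
  9 → (12, 'abbbbab')
  10 → (18, 'b')
  11 → (3, 'baaabaaababbbbab')
  12 → (7, 'baaababbbbab')
  13 → (0, 'baabaaabaaababbbbab')
  14 → (16, 'bab')
  15 → (11, 'babbbbab')
  16 → (15, 'bbab')
  17 → (14, 'bbbab')
  18 → (13, 'bbbbab')

SA = [4, 8, 1, 5, 9, 17, 2, 6, 10, 12, 18, 3, 7, 0, 16, 11, 15, 14, 13]
rank  pair      lcp
   1  s[4:],s[8:]  5  'aaaba'
   2  s[8:],s[1:]  2  'aa'
   3  s[1:],s[5:]  8  'aabaaaba'
   4  s[5:],s[9:]  4  'aaba'
   5  s[9:],s[17:]  1  'a'
   6  s[17:],s[2:]  2  'ab'
   7  s[2:],s[6:]  7  'abaaaba'
   8  s[6:],s[10:]  3  'aba'
   9  s[10:],s[12:]  2  'ab'
  10  s[12:],s[18:]  0  ''
  11  s[18:],s[3:]  1  'b'
  12  s[3:],s[7:]  6  'baaaba'
  13  s[7:],s[0:]  3  'baa'
  14  s[0:],s[16:]  2  'ba'
  15  s[16:],s[11:]  3  'bab'
  16  s[11:],s[15:]  1  'b'
  17  s[15:],s[14:]  2  'bb'
  18  s[14:],s[13:]  3  'bbb'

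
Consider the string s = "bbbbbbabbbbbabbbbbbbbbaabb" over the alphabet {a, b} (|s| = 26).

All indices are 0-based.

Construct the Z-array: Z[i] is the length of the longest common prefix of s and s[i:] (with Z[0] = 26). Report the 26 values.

Z[0]=26
i=1: i≥r, start 0; Z[1]=5 extend→box=[1,6)
i=2: min(r-i=4, Z[1]=5)=4; Z[2]=4
i=3: min(r-i=3, Z[2]=4)=3; Z[3]=3
i=4: min(r-i=2, Z[3]=3)=2; Z[4]=2
i=5: min(r-i=1, Z[4]=2)=1; Z[5]=1
i=6: i≥r, start 0; Z[6]=0
i=7: i≥r, start 0; Z[7]=5 extend→box=[7,12)
i=8: min(r-i=4, Z[1]=5)=4; Z[8]=4
i=9: min(r-i=3, Z[2]=4)=3; Z[9]=3
i=10: min(r-i=2, Z[3]=3)=2; Z[10]=2
i=11: min(r-i=1, Z[4]=2)=1; Z[11]=1
i=12: i≥r, start 0; Z[12]=0
i=13: i≥r, start 0; Z[13]=6 extend→box=[13,19)
i=14: min(r-i=5, Z[1]=5)=5; Z[14]=6 extend→box=[14,20)
i=15: min(r-i=5, Z[1]=5)=5; Z[15]=6 extend→box=[15,21)
i=16: min(r-i=5, Z[1]=5)=5; Z[16]=7 extend→box=[16,23)
i=17: min(r-i=6, Z[1]=5)=5; Z[17]=5
i=18: min(r-i=5, Z[2]=4)=4; Z[18]=4
i=19: min(r-i=4, Z[3]=3)=3; Z[19]=3
i=20: min(r-i=3, Z[4]=2)=2; Z[20]=2
i=21: min(r-i=2, Z[5]=1)=1; Z[21]=1
i=22: min(r-i=1, Z[6]=0)=0; Z[22]=0
i=23: i≥r, start 0; Z[23]=0
i=24: i≥r, start 0; Z[24]=2 extend→box=[24,26)
i=25: min(r-i=1, Z[1]=5)=1; Z[25]=1

[26, 5, 4, 3, 2, 1, 0, 5, 4, 3, 2, 1, 0, 6, 6, 6, 7, 5, 4, 3, 2, 1, 0, 0, 2, 1]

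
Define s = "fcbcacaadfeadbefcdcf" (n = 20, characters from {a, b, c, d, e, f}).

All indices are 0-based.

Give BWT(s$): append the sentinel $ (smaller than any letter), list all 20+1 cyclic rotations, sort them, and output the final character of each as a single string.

rank  rotation               last
    0  $fcbcacaadfeadbefcdcf  f
    1  aadfeadbefcdcf$fcbcac  c
    2  acaadfeadbefcdcf$fcbc  c
    3  adbefcdcf$fcbcacaadfe  e
    4  adfeadbefcdcf$fcbcaca  a
    5  bcacaadfeadbefcdcf$fc  c
    6  befcdcf$fcbcacaadfead  d
    7  caadfeadbefcdcf$fcbca  a
    8  cacaadfeadbefcdcf$fcb  b
    9  cbcacaadfeadbefcdcf$f  f
   10  cdcf$fcbcacaadfeadbef  f
   11  cf$fcbcacaadfeadbefcd  d
   12  dbefcdcf$fcbcacaadfea  a
   13  dcf$fcbcacaadfeadbefc  c
   14  dfeadbefcdcf$fcbcacaa  a
   15  eadbefcdcf$fcbcacaadf  f
   16  efcdcf$fcbcacaadfeadb  b
   17  f$fcbcacaadfeadbefcdc  c
   18  fcbcacaadfeadbefcdcf$  $
   19  fcdcf$fcbcacaadfeadbe  e
   20  feadbefcdcf$fcbcacaad  d

fcceacdabffdacafbc$ed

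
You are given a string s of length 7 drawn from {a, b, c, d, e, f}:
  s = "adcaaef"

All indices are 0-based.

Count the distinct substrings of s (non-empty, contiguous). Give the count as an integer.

rank | idx | suffix
   0 |   3 | aaef
   1 |   0 | adcaaef
   2 |   4 | aef
   3 |   2 | caaef
   4 |   1 | dcaaef
   5 |   5 | ef
   6 |   6 | f

SA = [3, 0, 4, 2, 1, 5, 6]
rank  pair      lcp
   1  s[3:],s[0:]  1  'a'
   2  s[0:],s[4:]  1  'a'
   3  s[4:],s[2:]  0  ''
   4  s[2:],s[1:]  0  ''
   5  s[1:],s[5:]  0  ''
   6  s[5:],s[6:]  0  ''

n(n+1)/2 = 7·8/2 = 28
Σ LCP = 0 + 1 + 1 + 0 + 0 + 0 + 0 = 2
distinct = 28 − 2 = 26

26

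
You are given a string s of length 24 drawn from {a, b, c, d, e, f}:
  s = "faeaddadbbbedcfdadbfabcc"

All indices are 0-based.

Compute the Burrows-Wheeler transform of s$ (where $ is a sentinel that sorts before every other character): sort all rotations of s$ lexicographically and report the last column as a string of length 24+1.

cfddefdbabdcbddfaaeaabb$c

rank  rotation                   last
    0  $faeaddadbbbedcfdadbfabcc  c
    1  abcc$faeaddadbbbedcfdadbf  f
    2  adbbbedcfdadbfabcc$faeadd  d
    3  adbfabcc$faeaddadbbbedcfd  d
    4  addadbbbedcfdadbfabcc$fae  e
    5  aeaddadbbbedcfdadbfabcc$f  f
    6  bbbedcfdadbfabcc$faeaddad  d
    7  bbedcfdadbfabcc$faeaddadb  b
    8  bcc$faeaddadbbbedcfdadbfa  a
    9  bedcfdadbfabcc$faeaddadbb  b
   10  bfabcc$faeaddadbbbedcfdad  d
   11  c$faeaddadbbbedcfdadbfabc  c
   12  cc$faeaddadbbbedcfdadbfab  b
   13  cfdadbfabcc$faeaddadbbbed  d
   14  dadbbbedcfdadbfabcc$faead  d
   15  dadbfabcc$faeaddadbbbedcf  f
   16  dbbbedcfdadbfabcc$faeadda  a
   17  dbfabcc$faeaddadbbbedcfda  a
   18  dcfdadbfabcc$faeaddadbbbe  e
   19  ddadbbbedcfdadbfabcc$faea  a
   20  eaddadbbbedcfdadbfabcc$fa  a
   21  edcfdadbfabcc$faeaddadbbb  b
   22  fabcc$faeaddadbbbedcfdadb  b
   23  faeaddadbbbedcfdadbfabcc$  $
   24  fdadbfabcc$faeaddadbbbedc  c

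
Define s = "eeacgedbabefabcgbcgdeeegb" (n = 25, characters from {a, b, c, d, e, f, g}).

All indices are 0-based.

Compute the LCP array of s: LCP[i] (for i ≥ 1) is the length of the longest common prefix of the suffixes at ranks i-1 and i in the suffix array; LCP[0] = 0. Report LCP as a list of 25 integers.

rank | idx | suffix
   0 |  12 | abcgbcgdeeegb
   1 |   8 | abefabcgbcgdeeegb
   2 |   2 | acgedbabefabcgbcgdeeegb
   3 |  24 | b
   4 |   7 | babefabcgbcgdeeegb
   5 |  13 | bcgbcgdeeegb
   6 |  16 | bcgdeeegb
   7 |   9 | befabcgbcgdeeegb
   8 |  14 | cgbcgdeeegb
   9 |  17 | cgdeeegb
  10 |   3 | cgedbabefabcgbcgdeeegb
  11 |   6 | dbabefabcgbcgdeeegb
  12 |  19 | deeegb
  13 |   1 | eacgedbabefabcgbcgdeeegb
  14 |   5 | edbabefabcgbcgdeeegb
  15 |   0 | eeacgedbabefabcgbcgdeeegb
  16 |  20 | eeegb
  17 |  21 | eegb
  18 |  10 | efabcgbcgdeeegb
  19 |  22 | egb
  20 |  11 | fabcgbcgdeeegb
  21 |  23 | gb
  22 |  15 | gbcgdeeegb
  23 |  18 | gdeeegb
  24 |   4 | gedbabefabcgbcgdeeegb

SA = [12, 8, 2, 24, 7, 13, 16, 9, 14, 17, 3, 6, 19, 1, 5, 0, 20, 21, 10, 22, 11, 23, 15, 18, 4]
i: (SA[i-1],SA[i]) lcp shared
  1: (12,8) 2 'ab'
  2: (8,2) 1 'a'
  3: (2,24) 0 ''
  4: (24,7) 1 'b'
  5: (7,13) 1 'b'
  6: (13,16) 3 'bcg'
  7: (16,9) 1 'b'
  8: (9,14) 0 ''
  9: (14,17) 2 'cg'
  10: (17,3) 2 'cg'
  11: (3,6) 0 ''
  12: (6,19) 1 'd'
  13: (19,1) 0 ''
  14: (1,5) 1 'e'
  15: (5,0) 1 'e'
  16: (0,20) 2 'ee'
  17: (20,21) 2 'ee'
  18: (21,10) 1 'e'
  19: (10,22) 1 'e'
  20: (22,11) 0 ''
  21: (11,23) 0 ''
  22: (23,15) 2 'gb'
  23: (15,18) 1 'g'
  24: (18,4) 1 'g'

[0, 2, 1, 0, 1, 1, 3, 1, 0, 2, 2, 0, 1, 0, 1, 1, 2, 2, 1, 1, 0, 0, 2, 1, 1]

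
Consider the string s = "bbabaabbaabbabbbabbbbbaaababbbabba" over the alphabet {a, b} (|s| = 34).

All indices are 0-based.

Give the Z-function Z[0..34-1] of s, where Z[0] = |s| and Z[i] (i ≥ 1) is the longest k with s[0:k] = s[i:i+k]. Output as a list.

Z[0]=34
i=1: outside box; Z[1]=1 scan→box=[1,2)
i=2: outside box; Z[2]=0
i=3: outside box; Z[3]=1 scan→box=[3,4)
i=4: outside box; Z[4]=0
i=5: outside box; Z[5]=0
i=6: outside box; Z[6]=3 scan→box=[6,9)
i=7: min(r-i=2, Z[1]=1)=1; Z[7]=1
i=8: min(r-i=1, Z[2]=0)=0; Z[8]=0
i=9: outside box; Z[9]=0
i=10: outside box; Z[10]=4 scan→box=[10,14)
i=11: min(r-i=3, Z[1]=1)=1; Z[11]=1
i=12: min(r-i=2, Z[2]=0)=0; Z[12]=0
i=13: min(r-i=1, Z[3]=1)=1; Z[13]=2 scan→box=[13,15)
i=14: min(r-i=1, Z[1]=1)=1; Z[14]=4 scan→box=[14,18)
i=15: min(r-i=3, Z[1]=1)=1; Z[15]=1
i=16: min(r-i=2, Z[2]=0)=0; Z[16]=0
i=17: min(r-i=1, Z[3]=1)=1; Z[17]=2 scan→box=[17,19)
i=18: min(r-i=1, Z[1]=1)=1; Z[18]=2 scan→box=[18,20)
i=19: min(r-i=1, Z[1]=1)=1; Z[19]=2 scan→box=[19,21)
i=20: min(r-i=1, Z[1]=1)=1; Z[20]=3 scan→box=[20,23)
i=21: min(r-i=2, Z[1]=1)=1; Z[21]=1
i=22: min(r-i=1, Z[2]=0)=0; Z[22]=0
i=23: outside box; Z[23]=0
i=24: outside box; Z[24]=0
i=25: outside box; Z[25]=1 scan→box=[25,26)
i=26: outside box; Z[26]=0
i=27: outside box; Z[27]=2 scan→box=[27,29)
i=28: min(r-i=1, Z[1]=1)=1; Z[28]=4 scan→box=[28,32)
i=29: min(r-i=3, Z[1]=1)=1; Z[29]=1
i=30: min(r-i=2, Z[2]=0)=0; Z[30]=0
i=31: min(r-i=1, Z[3]=1)=1; Z[31]=3 scan→box=[31,34)
i=32: min(r-i=2, Z[1]=1)=1; Z[32]=1
i=33: min(r-i=1, Z[2]=0)=0; Z[33]=0

[34, 1, 0, 1, 0, 0, 3, 1, 0, 0, 4, 1, 0, 2, 4, 1, 0, 2, 2, 2, 3, 1, 0, 0, 0, 1, 0, 2, 4, 1, 0, 3, 1, 0]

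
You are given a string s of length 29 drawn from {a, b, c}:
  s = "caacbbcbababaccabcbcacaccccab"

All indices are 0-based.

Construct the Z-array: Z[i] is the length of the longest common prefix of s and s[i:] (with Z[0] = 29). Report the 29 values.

Z[0]=29
i=1: outside box; Z[1]=0
i=2: outside box; Z[2]=0
i=3: outside box; Z[3]=1 grow→box=[3,4)
i=4: outside box; Z[4]=0
i=5: outside box; Z[5]=0
i=6: outside box; Z[6]=1 grow→box=[6,7)
i=7: outside box; Z[7]=0
i=8: outside box; Z[8]=0
i=9: outside box; Z[9]=0
i=10: outside box; Z[10]=0
i=11: outside box; Z[11]=0
i=12: outside box; Z[12]=0
i=13: outside box; Z[13]=1 grow→box=[13,14)
i=14: outside box; Z[14]=2 grow→box=[14,16)
i=15: min(r-i=1, Z[1]=0)=0; Z[15]=0
i=16: outside box; Z[16]=0
i=17: outside box; Z[17]=1 grow→box=[17,18)
i=18: outside box; Z[18]=0
i=19: outside box; Z[19]=2 grow→box=[19,21)
i=20: min(r-i=1, Z[1]=0)=0; Z[20]=0
i=21: outside box; Z[21]=2 grow→box=[21,23)
i=22: min(r-i=1, Z[1]=0)=0; Z[22]=0
i=23: outside box; Z[23]=1 grow→box=[23,24)
i=24: outside box; Z[24]=1 grow→box=[24,25)
i=25: outside box; Z[25]=1 grow→box=[25,26)
i=26: outside box; Z[26]=2 grow→box=[26,28)
i=27: min(r-i=1, Z[1]=0)=0; Z[27]=0
i=28: outside box; Z[28]=0

[29, 0, 0, 1, 0, 0, 1, 0, 0, 0, 0, 0, 0, 1, 2, 0, 0, 1, 0, 2, 0, 2, 0, 1, 1, 1, 2, 0, 0]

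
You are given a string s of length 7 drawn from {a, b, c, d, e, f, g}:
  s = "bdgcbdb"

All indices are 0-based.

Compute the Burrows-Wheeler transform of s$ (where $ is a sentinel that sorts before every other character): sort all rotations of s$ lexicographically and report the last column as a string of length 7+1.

bdc$gbbd

rank  rotation  last
    0  $bdgcbdb  b
    1  b$bdgcbd  d
    2  bdb$bdgc  c
    3  bdgcbdb$  $
    4  cbdb$bdg  g
    5  db$bdgcb  b
    6  dgcbdb$b  b
    7  gcbdb$bd  d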